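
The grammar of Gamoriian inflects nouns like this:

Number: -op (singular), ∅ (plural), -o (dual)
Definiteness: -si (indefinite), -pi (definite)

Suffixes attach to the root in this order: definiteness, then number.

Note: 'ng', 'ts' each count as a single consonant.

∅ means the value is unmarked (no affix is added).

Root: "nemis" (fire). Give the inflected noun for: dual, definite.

Attach definiteness definite -pi → nemispi.
Attach number dual -o → nemispio.

nemispio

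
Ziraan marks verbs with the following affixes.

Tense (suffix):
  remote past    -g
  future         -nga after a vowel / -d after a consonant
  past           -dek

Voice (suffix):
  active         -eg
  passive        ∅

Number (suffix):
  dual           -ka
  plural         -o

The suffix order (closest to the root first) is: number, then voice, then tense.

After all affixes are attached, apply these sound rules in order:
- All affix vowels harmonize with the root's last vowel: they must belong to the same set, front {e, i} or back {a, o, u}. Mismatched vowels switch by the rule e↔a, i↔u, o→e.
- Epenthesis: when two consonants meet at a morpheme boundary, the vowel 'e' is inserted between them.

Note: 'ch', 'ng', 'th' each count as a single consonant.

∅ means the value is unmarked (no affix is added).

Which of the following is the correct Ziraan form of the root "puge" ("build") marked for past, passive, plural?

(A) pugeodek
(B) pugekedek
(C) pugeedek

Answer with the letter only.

Attach number plural -o → pugeo.
voice = passive: zero marking, form stays pugeo.
Attach tense past -dek → pugeodek.
Apply vowel harmony: pugeodek → pugeedek.
Epenthesis: no change.
So the correct form is pugeedek, option (C).
(B) pugekedek is wrong: it uses dual instead of plural for number.
(A) pugeodek is wrong: it fails to apply the sound rule(s).

C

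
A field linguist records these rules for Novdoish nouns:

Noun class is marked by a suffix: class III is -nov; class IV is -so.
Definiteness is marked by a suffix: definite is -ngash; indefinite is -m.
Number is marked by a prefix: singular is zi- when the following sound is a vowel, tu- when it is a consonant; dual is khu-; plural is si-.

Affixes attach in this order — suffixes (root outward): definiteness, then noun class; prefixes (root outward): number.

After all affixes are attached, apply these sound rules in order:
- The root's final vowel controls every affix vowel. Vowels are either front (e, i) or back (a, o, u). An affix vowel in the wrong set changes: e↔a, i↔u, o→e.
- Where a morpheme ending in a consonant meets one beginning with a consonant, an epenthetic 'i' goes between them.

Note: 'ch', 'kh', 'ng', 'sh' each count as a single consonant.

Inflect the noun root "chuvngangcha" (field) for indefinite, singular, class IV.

Attach number singular tu- (before consonant 'ch') → tuchuvngangcha.
Attach definiteness indefinite -m → tuchuvngangcham.
Attach noun class class IV -so → tuchuvngangchamso.
Vowel harmony: no change.
Apply epenthesis: tuchuvngangchamso → tuchuvngangchamiso.

tuchuvngangchamiso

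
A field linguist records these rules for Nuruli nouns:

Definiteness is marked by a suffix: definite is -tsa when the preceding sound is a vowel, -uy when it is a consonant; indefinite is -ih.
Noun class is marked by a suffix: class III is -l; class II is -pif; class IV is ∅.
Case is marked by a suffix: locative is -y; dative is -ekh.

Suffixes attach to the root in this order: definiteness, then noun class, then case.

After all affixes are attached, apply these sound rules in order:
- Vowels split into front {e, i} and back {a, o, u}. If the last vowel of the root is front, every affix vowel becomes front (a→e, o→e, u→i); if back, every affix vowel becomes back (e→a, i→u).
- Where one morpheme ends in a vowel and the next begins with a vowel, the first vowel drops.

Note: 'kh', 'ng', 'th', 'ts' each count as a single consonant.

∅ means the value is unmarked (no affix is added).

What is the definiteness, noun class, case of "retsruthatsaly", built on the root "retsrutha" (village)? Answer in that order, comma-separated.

definite, class III, locative

Segment: retsrutha-tsa-l-y.
definiteness: -tsa/uy → definite.
noun class: -l → class III.
case: -y → locative.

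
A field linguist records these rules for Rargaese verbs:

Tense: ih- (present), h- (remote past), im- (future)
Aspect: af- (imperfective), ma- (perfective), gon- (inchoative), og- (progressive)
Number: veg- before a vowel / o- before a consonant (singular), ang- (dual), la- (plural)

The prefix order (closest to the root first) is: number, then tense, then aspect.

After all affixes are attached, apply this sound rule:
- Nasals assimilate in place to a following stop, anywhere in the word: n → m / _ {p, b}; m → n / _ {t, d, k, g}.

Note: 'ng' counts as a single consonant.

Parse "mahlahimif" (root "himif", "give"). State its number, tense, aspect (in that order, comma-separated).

plural, remote past, perfective

Segment: ma-h-la-himif.
number: la- → plural.
tense: h- → remote past.
aspect: ma- → perfective.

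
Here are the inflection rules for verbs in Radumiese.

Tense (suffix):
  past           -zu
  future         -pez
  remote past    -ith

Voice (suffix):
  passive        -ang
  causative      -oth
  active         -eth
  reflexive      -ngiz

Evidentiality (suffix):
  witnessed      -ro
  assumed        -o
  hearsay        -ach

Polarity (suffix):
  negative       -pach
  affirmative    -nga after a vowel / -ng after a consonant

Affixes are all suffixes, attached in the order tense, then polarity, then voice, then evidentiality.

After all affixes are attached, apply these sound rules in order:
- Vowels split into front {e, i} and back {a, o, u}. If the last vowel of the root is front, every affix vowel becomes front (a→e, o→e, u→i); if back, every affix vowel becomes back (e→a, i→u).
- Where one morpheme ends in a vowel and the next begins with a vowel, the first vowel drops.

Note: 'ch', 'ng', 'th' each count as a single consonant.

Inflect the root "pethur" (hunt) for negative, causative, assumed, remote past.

pethuruthpachotho

Attach tense remote past -ith → pethurith.
Attach polarity negative -pach → pethurithpach.
Attach voice causative -oth → pethurithpachoth.
Attach evidentiality assumed -o → pethurithpachotho.
Apply vowel harmony: pethurithpachotho → pethuruthpachotho.
Vowel deletion: no change.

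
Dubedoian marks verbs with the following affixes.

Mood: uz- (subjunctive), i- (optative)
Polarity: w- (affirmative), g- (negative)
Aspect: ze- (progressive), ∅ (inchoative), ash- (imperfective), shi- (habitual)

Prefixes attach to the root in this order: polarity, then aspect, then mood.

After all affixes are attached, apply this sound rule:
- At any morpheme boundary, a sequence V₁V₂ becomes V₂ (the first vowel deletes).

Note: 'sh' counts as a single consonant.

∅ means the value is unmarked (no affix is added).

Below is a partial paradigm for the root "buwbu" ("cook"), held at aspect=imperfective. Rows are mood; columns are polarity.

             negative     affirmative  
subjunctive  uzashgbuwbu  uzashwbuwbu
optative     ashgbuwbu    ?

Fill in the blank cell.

ashwbuwbu

Attach polarity affirmative w- → wbuwbu.
Attach aspect imperfective ash- → ashwbuwbu.
Attach mood optative i- → iashwbuwbu.
Apply vowel deletion: iashwbuwbu → ashwbuwbu.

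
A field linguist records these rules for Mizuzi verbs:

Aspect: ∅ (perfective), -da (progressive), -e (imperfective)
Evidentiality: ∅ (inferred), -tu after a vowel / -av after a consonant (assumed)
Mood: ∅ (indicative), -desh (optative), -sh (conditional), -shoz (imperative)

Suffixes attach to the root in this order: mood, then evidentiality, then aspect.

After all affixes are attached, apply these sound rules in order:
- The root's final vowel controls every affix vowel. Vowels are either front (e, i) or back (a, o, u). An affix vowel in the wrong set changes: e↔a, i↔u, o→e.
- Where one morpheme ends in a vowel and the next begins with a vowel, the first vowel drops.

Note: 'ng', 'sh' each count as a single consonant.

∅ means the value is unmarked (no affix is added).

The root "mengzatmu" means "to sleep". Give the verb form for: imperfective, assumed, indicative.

mengzatmuta

mood = indicative: zero marking, form stays mengzatmu.
Attach evidentiality assumed -tu (after vowel 'u') → mengzatmutu.
Attach aspect imperfective -e → mengzatmutue.
Apply vowel harmony: mengzatmutue → mengzatmutua.
Apply vowel deletion: mengzatmutua → mengzatmuta.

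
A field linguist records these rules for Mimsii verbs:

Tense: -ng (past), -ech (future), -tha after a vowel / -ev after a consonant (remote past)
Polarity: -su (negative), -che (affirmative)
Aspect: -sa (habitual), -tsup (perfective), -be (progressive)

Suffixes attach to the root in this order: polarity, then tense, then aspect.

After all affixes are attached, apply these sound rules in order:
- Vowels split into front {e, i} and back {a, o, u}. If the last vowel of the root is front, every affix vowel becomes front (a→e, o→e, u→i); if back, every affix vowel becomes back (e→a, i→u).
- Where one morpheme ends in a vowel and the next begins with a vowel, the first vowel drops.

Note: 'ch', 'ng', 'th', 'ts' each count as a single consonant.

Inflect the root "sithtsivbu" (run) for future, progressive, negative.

Attach polarity negative -su → sithtsivbusu.
Attach tense future -ech → sithtsivbusuech.
Attach aspect progressive -be → sithtsivbusuechbe.
Apply vowel harmony: sithtsivbusuechbe → sithtsivbusuachba.
Apply vowel deletion: sithtsivbusuachba → sithtsivbusachba.

sithtsivbusachba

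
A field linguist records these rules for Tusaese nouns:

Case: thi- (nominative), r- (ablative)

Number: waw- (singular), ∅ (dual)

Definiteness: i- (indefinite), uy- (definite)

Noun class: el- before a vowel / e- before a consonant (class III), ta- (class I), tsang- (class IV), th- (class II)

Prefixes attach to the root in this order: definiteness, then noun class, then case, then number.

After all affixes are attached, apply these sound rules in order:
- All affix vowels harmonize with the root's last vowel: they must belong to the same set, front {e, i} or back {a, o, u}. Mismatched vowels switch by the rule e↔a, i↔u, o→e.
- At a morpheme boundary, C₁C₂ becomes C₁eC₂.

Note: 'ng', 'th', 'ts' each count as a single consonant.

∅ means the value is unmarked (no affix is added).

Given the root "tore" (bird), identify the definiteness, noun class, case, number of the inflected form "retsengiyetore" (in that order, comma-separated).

Segment: r-tsang-uy-tore.
definiteness: uy- → definite.
noun class: tsang- → class IV.
case: r- → ablative.
number: ∅ → dual.

definite, class IV, ablative, dual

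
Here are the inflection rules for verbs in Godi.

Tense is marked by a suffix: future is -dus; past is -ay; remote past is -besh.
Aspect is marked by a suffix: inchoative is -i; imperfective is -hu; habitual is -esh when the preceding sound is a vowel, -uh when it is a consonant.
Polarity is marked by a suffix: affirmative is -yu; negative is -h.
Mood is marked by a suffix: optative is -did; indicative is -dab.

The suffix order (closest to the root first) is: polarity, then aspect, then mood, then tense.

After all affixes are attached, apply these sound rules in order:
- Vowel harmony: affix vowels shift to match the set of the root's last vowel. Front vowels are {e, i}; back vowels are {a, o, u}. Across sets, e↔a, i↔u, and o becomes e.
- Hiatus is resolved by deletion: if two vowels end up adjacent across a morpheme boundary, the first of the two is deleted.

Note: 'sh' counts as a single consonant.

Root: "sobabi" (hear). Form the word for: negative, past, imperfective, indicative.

sobabihhidebey

Attach polarity negative -h → sobabih.
Attach aspect imperfective -hu → sobabihhu.
Attach mood indicative -dab → sobabihhudab.
Attach tense past -ay → sobabihhudabay.
Apply vowel harmony: sobabihhudabay → sobabihhidebey.
Vowel deletion: no change.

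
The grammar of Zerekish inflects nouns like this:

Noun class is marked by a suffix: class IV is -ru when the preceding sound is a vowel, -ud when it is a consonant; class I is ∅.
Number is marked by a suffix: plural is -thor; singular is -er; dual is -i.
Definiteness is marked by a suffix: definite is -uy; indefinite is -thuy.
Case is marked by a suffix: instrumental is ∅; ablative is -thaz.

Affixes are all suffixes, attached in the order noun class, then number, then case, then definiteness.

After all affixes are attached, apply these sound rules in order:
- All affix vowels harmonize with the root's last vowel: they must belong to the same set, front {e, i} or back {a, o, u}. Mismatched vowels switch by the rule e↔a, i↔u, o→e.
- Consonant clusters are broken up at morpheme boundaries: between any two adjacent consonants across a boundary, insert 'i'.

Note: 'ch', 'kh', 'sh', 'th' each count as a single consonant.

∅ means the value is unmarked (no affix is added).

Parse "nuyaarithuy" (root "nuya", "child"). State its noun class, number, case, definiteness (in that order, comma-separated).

class I, singular, instrumental, indefinite

Segment: nuya-er-thuy.
noun class: ∅ → class I.
number: -er → singular.
case: ∅ → instrumental.
definiteness: -thuy → indefinite.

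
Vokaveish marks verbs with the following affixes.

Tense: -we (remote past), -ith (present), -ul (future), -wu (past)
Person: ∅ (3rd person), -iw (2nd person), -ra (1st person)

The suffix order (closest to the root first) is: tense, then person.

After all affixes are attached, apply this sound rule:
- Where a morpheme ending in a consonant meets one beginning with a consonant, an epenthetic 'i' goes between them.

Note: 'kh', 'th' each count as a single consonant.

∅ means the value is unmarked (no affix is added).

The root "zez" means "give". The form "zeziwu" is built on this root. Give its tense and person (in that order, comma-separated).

Segment: zez-wu.
tense: -wu → past.
person: ∅ → 3rd person.

past, 3rd person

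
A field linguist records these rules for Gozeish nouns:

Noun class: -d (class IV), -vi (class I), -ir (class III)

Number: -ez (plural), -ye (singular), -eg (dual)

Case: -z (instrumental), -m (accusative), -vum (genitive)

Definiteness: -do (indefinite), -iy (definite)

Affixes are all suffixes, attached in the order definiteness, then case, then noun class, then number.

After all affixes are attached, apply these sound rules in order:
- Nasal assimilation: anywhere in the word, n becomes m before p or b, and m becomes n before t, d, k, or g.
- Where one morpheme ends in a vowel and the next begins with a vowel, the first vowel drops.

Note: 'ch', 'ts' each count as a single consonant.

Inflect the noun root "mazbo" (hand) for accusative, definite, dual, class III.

mazbiymireg

Attach definiteness definite -iy → mazboiy.
Attach case accusative -m → mazboiym.
Attach noun class class III -ir → mazboiymir.
Attach number dual -eg → mazboiymireg.
Nasal assimilation: no change.
Apply vowel deletion: mazboiymireg → mazbiymireg.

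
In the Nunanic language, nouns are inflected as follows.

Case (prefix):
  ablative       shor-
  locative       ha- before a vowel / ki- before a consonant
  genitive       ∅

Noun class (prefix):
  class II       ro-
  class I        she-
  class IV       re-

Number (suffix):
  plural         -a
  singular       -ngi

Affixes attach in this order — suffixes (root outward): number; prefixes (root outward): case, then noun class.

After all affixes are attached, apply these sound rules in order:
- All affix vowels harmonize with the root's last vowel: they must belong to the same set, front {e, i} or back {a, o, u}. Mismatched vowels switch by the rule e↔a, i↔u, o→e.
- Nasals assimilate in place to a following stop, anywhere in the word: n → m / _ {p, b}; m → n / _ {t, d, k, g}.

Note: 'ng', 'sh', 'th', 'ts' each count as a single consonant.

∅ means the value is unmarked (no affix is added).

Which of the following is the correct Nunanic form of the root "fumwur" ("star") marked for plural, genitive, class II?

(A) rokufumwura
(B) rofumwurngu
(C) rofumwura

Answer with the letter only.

C

case = genitive: zero marking, form stays fumwur.
Attach number plural -a → fumwura.
Attach noun class class II ro- → rofumwura.
Vowel harmony: no change.
Nasal assimilation: no change.
So the correct form is rofumwura, option (C).
(A) rokufumwura is wrong: it uses locative instead of genitive for case.
(B) rofumwurngu is wrong: it uses singular instead of plural for number.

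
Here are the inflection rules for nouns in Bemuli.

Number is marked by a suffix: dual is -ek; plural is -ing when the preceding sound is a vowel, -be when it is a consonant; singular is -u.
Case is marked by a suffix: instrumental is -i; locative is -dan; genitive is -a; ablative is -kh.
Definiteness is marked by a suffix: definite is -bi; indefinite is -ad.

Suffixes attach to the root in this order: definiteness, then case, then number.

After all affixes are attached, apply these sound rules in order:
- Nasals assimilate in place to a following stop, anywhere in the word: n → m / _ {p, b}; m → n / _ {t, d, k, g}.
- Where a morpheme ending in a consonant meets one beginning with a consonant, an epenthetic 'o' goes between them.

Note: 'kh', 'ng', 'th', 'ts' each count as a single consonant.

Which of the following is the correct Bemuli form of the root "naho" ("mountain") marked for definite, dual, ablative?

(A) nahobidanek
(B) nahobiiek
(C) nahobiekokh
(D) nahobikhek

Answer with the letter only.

D

Attach definiteness definite -bi → nahobi.
Attach case ablative -kh → nahobikh.
Attach number dual -ek → nahobikhek.
Nasal assimilation: no change.
Epenthesis: no change.
So the correct form is nahobikhek, option (D).
(C) nahobiekokh is wrong: it has the affixes in the wrong order.
(A) nahobidanek is wrong: it uses locative instead of ablative for case.
(B) nahobiiek is wrong: it uses instrumental instead of ablative for case.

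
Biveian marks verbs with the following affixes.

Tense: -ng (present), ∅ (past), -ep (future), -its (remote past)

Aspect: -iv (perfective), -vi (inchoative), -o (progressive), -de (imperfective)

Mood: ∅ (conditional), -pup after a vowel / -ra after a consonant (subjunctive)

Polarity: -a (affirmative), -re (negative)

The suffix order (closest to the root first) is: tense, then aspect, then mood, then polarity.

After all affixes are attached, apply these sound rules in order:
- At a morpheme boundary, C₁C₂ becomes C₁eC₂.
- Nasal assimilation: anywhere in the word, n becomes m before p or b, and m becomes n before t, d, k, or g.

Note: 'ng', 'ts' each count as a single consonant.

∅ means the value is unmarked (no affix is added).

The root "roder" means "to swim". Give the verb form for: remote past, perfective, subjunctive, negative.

roderitsiverare

Attach tense remote past -its → roderits.
Attach aspect perfective -iv → roderitsiv.
Attach mood subjunctive -ra (after consonant 'v') → roderitsivra.
Attach polarity negative -re → roderitsivrare.
Apply epenthesis: roderitsivrare → roderitsiverare.
Nasal assimilation: no change.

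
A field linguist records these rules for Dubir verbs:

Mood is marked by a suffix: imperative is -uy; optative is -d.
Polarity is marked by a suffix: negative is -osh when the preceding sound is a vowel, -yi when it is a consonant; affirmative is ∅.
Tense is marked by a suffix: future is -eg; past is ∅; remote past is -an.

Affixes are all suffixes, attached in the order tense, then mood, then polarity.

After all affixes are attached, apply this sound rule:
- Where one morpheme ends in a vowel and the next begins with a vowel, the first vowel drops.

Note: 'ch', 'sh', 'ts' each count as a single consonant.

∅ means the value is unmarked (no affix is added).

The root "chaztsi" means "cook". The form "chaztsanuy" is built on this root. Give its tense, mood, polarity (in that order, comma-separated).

Segment: chaztsi-an-uy.
tense: -an → remote past.
mood: -uy → imperative.
polarity: ∅ → affirmative.

remote past, imperative, affirmative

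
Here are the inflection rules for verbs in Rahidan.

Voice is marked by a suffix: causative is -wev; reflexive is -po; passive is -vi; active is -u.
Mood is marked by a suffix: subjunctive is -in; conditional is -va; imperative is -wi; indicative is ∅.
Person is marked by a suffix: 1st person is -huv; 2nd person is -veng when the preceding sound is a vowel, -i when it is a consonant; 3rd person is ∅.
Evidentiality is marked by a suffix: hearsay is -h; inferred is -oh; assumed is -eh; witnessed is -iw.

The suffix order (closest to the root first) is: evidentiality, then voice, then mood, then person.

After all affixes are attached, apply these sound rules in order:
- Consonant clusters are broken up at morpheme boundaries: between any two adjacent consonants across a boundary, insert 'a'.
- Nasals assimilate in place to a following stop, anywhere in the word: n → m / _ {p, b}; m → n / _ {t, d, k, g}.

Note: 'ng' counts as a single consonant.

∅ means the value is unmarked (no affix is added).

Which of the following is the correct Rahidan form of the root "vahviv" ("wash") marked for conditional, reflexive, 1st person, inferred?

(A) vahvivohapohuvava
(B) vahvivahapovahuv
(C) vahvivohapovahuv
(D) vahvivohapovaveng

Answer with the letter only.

Attach evidentiality inferred -oh → vahvivoh.
Attach voice reflexive -po → vahvivohpo.
Attach mood conditional -va → vahvivohpova.
Attach person 1st person -huv → vahvivohpovahuv.
Apply epenthesis: vahvivohpovahuv → vahvivohapovahuv.
Nasal assimilation: no change.
So the correct form is vahvivohapovahuv, option (C).
(D) vahvivohapovaveng is wrong: it uses 2nd person instead of 1st person for person.
(A) vahvivohapohuvava is wrong: it has the affixes in the wrong order.
(B) vahvivahapovahuv is wrong: it uses hearsay instead of inferred for evidentiality.

C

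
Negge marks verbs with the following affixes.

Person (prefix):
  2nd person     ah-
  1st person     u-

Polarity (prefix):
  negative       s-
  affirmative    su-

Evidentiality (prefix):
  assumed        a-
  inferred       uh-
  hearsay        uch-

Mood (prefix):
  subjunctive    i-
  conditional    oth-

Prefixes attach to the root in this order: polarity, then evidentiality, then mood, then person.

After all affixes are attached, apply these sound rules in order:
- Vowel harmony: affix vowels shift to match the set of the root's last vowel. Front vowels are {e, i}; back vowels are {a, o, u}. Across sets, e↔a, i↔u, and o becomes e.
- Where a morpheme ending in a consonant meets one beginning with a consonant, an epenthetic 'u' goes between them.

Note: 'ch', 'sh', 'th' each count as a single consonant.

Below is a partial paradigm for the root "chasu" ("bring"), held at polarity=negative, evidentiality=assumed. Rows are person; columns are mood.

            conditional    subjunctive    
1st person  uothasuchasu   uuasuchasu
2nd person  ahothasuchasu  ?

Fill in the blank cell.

ahuasuchasu

Attach polarity negative s- → schasu.
Attach evidentiality assumed a- → aschasu.
Attach mood subjunctive i- → iaschasu.
Attach person 2nd person ah- → ahiaschasu.
Apply vowel harmony: ahiaschasu → ahuaschasu.
Apply epenthesis: ahuaschasu → ahuasuchasu.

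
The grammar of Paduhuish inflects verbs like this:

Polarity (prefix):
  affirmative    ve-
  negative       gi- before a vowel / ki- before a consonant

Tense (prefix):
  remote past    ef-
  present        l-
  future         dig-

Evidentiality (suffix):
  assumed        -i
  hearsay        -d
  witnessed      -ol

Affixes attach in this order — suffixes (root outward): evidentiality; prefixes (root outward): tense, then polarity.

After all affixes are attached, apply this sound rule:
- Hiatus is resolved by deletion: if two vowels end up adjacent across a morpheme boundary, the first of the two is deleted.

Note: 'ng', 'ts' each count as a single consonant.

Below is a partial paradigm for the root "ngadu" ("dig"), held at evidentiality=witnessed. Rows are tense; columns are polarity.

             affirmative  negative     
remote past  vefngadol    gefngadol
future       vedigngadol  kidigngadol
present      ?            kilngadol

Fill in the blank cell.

velngadol

Attach tense present l- → lngadu.
Attach polarity affirmative ve- → velngadu.
Attach evidentiality witnessed -ol → velngaduol.
Apply vowel deletion: velngaduol → velngadol.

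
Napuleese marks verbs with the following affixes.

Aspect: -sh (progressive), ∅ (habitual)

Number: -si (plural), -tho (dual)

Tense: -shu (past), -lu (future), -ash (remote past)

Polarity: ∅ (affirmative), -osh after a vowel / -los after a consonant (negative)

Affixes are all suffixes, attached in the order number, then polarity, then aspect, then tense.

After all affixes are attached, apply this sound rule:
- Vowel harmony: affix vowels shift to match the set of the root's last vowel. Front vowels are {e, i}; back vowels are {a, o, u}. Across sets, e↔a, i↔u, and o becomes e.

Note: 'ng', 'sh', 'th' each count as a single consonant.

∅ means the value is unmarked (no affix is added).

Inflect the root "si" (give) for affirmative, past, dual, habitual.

sitheshi

Attach number dual -tho → sitho.
polarity = affirmative: zero marking, form stays sitho.
aspect = habitual: zero marking, form stays sitho.
Attach tense past -shu → sithoshu.
Apply vowel harmony: sithoshu → sitheshi.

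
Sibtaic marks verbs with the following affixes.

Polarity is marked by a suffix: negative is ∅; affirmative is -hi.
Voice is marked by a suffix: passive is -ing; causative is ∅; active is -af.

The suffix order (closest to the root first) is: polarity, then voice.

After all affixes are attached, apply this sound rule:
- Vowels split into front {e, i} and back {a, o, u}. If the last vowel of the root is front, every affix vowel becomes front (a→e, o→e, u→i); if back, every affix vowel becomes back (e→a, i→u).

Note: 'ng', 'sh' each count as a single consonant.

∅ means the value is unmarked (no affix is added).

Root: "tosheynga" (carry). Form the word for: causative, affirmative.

Attach polarity affirmative -hi → tosheyngahi.
voice = causative: zero marking, form stays tosheyngahi.
Apply vowel harmony: tosheyngahi → tosheyngahu.

tosheyngahu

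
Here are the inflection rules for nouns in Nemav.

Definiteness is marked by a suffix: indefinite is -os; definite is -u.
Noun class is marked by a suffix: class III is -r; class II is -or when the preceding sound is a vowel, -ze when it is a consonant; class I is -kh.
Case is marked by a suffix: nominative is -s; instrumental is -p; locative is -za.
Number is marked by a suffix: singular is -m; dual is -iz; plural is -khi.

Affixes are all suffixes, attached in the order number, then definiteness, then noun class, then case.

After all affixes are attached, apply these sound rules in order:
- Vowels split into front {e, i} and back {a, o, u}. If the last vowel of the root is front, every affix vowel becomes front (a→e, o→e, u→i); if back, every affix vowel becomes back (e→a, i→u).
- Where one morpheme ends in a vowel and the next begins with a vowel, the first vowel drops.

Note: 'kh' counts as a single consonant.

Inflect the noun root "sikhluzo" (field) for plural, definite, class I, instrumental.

sikhluzokhukhp

Attach number plural -khi → sikhluzokhi.
Attach definiteness definite -u → sikhluzokhiu.
Attach noun class class I -kh → sikhluzokhiukh.
Attach case instrumental -p → sikhluzokhiukhp.
Apply vowel harmony: sikhluzokhiukhp → sikhluzokhuukhp.
Apply vowel deletion: sikhluzokhuukhp → sikhluzokhukhp.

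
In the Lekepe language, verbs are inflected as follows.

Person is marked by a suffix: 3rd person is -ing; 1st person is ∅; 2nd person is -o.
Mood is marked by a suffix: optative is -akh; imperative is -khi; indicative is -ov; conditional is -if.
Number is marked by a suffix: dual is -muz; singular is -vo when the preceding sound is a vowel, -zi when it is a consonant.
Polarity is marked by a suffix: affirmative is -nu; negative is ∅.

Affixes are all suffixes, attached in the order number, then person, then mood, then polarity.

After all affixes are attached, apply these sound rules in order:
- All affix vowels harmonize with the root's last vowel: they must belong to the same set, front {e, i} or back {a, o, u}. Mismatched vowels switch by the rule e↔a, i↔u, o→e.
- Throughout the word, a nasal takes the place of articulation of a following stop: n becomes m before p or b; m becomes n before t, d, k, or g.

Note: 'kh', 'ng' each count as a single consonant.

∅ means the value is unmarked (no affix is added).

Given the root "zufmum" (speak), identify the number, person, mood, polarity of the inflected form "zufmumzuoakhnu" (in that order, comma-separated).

Segment: zufmum-zi-o-akh-nu.
number: -vo/zi → singular.
person: -o → 2nd person.
mood: -akh → optative.
polarity: -nu → affirmative.

singular, 2nd person, optative, affirmative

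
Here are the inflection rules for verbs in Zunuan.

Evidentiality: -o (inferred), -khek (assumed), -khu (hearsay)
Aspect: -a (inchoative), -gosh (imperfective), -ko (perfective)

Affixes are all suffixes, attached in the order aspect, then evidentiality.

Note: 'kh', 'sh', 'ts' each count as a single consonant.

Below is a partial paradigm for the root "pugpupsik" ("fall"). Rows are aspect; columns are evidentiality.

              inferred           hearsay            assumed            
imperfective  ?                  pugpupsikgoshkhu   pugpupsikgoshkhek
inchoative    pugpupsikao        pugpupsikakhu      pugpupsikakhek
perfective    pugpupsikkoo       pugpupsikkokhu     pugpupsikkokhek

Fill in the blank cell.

Attach aspect imperfective -gosh → pugpupsikgosh.
Attach evidentiality inferred -o → pugpupsikgosho.

pugpupsikgosho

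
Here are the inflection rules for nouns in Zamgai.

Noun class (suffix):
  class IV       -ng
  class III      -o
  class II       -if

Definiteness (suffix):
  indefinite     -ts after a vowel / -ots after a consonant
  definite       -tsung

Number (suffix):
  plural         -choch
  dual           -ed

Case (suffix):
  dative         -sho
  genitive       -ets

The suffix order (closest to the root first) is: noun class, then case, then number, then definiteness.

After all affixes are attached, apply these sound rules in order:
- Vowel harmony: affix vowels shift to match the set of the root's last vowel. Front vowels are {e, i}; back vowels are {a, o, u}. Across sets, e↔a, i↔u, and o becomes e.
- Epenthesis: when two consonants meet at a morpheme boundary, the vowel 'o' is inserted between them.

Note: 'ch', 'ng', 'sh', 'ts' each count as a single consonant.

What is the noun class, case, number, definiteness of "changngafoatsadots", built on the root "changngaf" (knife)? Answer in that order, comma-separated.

Segment: changngaf-o-ets-ed-ots.
noun class: -o → class III.
case: -ets → genitive.
number: -ed → dual.
definiteness: -ts/ots → indefinite.

class III, genitive, dual, indefinite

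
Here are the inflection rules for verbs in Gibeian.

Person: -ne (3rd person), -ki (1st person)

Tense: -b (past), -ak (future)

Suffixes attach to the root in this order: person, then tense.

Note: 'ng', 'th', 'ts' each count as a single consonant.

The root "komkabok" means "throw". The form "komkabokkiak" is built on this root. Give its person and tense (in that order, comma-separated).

1st person, future

Segment: komkabok-ki-ak.
person: -ki → 1st person.
tense: -ak → future.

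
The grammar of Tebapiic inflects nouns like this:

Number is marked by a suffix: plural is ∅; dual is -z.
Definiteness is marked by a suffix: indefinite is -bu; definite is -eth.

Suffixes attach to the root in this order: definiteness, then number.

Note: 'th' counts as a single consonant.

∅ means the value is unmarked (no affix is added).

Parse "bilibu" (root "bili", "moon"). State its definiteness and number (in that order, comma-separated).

indefinite, plural

Segment: bili-bu.
definiteness: -bu → indefinite.
number: ∅ → plural.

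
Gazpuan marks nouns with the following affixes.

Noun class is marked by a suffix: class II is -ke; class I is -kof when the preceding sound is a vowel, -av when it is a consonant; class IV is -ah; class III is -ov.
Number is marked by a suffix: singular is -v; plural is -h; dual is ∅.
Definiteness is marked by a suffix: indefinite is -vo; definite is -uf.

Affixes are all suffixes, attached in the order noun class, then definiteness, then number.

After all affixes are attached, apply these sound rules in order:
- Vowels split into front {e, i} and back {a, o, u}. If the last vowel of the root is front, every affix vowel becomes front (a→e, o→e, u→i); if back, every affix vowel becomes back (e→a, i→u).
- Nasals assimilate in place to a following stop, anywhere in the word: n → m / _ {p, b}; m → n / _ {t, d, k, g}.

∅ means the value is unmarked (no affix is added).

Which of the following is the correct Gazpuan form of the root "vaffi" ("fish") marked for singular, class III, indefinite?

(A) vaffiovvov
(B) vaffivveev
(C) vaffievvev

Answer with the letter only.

C

Attach noun class class III -ov → vaffiov.
Attach definiteness indefinite -vo → vaffiovvo.
Attach number singular -v → vaffiovvov.
Apply vowel harmony: vaffiovvov → vaffievvev.
Nasal assimilation: no change.
So the correct form is vaffievvev, option (C).
(A) vaffiovvov is wrong: it fails to apply the sound rule(s).
(B) vaffivveev is wrong: it has the affixes in the wrong order.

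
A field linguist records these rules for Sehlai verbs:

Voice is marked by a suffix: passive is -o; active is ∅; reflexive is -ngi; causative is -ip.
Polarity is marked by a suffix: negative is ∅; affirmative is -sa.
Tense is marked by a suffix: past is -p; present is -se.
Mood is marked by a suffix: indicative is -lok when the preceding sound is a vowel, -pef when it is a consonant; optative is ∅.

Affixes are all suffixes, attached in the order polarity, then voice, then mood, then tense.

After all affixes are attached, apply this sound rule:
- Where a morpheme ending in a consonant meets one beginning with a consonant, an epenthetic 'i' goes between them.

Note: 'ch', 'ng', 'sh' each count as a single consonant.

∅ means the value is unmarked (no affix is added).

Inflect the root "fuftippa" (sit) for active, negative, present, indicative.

fuftippalokise

polarity = negative: zero marking, form stays fuftippa.
voice = active: zero marking, form stays fuftippa.
Attach mood indicative -lok (after vowel 'a') → fuftippalok.
Attach tense present -se → fuftippalokse.
Apply epenthesis: fuftippalokse → fuftippalokise.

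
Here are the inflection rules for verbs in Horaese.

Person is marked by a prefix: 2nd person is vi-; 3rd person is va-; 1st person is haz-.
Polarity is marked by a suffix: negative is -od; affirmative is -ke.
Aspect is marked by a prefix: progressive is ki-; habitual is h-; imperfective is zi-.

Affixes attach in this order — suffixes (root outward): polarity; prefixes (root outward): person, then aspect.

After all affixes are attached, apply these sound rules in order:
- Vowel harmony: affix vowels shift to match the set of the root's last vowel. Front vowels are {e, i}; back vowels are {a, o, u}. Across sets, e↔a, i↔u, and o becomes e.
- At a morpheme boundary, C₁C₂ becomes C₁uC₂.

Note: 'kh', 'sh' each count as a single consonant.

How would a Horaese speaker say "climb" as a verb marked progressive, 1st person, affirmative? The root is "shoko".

Attach person 1st person haz- → hazshoko.
Attach aspect progressive ki- → kihazshoko.
Attach polarity affirmative -ke → kihazshokoke.
Apply vowel harmony: kihazshokoke → kuhazshokoka.
Apply epenthesis: kuhazshokoka → kuhazushokoka.

kuhazushokoka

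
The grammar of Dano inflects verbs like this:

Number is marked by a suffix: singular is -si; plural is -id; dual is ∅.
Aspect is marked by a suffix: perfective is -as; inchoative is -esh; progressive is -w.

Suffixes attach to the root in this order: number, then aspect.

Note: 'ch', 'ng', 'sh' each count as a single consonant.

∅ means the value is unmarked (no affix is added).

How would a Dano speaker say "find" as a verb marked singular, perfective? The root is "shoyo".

shoyosias

Attach number singular -si → shoyosi.
Attach aspect perfective -as → shoyosias.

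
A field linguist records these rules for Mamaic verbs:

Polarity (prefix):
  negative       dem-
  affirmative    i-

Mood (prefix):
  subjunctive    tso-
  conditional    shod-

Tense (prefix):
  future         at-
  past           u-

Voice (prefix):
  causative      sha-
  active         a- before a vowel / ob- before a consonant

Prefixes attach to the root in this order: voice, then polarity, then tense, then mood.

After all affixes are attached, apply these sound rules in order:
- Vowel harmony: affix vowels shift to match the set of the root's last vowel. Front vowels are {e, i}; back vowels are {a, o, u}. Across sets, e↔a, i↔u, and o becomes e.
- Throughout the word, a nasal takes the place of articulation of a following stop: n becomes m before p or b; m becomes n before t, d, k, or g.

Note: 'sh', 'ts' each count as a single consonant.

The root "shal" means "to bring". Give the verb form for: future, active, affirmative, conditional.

Attach voice active ob- (before consonant 'sh') → obshal.
Attach polarity affirmative i- → iobshal.
Attach tense future at- → atiobshal.
Attach mood conditional shod- → shodatiobshal.
Apply vowel harmony: shodatiobshal → shodatuobshal.
Nasal assimilation: no change.

shodatuobshal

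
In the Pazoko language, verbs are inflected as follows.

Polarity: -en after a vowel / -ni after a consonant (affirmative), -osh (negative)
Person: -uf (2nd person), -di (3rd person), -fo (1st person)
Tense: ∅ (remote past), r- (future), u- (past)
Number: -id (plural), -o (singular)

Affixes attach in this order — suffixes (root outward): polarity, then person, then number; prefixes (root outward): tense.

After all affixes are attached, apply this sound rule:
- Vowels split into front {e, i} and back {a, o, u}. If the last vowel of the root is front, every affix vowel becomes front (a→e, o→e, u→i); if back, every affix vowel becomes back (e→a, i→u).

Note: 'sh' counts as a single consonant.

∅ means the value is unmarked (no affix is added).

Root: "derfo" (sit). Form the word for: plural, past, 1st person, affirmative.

Attach polarity affirmative -en (after vowel 'o') → derfoen.
Attach person 1st person -fo → derfoenfo.
Attach number plural -id → derfoenfoid.
Attach tense past u- → uderfoenfoid.
Apply vowel harmony: uderfoenfoid → uderfoanfoud.

uderfoanfoud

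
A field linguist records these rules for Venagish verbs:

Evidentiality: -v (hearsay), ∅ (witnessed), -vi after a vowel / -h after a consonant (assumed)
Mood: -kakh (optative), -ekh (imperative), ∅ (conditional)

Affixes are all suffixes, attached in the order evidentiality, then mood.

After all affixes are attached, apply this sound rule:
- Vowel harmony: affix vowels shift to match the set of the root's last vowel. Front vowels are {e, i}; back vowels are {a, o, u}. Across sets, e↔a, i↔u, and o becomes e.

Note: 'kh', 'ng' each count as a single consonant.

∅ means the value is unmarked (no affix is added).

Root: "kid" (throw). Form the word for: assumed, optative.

Attach evidentiality assumed -h (after consonant 'd') → kidh.
Attach mood optative -kakh → kidhkakh.
Apply vowel harmony: kidhkakh → kidhkekh.

kidhkekh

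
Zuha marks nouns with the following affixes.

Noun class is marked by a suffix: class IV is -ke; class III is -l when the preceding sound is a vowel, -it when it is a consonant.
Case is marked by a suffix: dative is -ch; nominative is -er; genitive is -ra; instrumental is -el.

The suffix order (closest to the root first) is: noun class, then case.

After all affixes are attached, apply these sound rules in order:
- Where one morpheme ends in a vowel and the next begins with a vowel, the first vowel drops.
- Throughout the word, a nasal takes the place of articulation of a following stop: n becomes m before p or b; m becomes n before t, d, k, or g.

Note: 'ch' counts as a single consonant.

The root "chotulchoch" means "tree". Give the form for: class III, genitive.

chotulchochitra

Attach noun class class III -it (after consonant 'ch') → chotulchochit.
Attach case genitive -ra → chotulchochitra.
Vowel deletion: no change.
Nasal assimilation: no change.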